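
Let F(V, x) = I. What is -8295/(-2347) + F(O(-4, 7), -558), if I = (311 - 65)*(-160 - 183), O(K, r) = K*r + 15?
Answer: -198026871/2347 ≈ -84375.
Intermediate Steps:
O(K, r) = 15 + K*r
I = -84378 (I = 246*(-343) = -84378)
F(V, x) = -84378
-8295/(-2347) + F(O(-4, 7), -558) = -8295/(-2347) - 84378 = -8295*(-1)/2347 - 84378 = -15*(-553/2347) - 84378 = 8295/2347 - 84378 = -198026871/2347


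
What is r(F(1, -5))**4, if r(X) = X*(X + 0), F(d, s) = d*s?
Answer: 390625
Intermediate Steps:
r(X) = X**2 (r(X) = X*X = X**2)
r(F(1, -5))**4 = ((1*(-5))**2)**4 = ((-5)**2)**4 = 25**4 = 390625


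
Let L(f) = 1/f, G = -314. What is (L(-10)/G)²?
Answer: 1/9859600 ≈ 1.0142e-7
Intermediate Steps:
(L(-10)/G)² = (1/(-10*(-314)))² = (-⅒*(-1/314))² = (1/3140)² = 1/9859600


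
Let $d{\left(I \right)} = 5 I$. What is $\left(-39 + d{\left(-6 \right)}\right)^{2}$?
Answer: $4761$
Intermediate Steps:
$\left(-39 + d{\left(-6 \right)}\right)^{2} = \left(-39 + 5 \left(-6\right)\right)^{2} = \left(-39 - 30\right)^{2} = \left(-69\right)^{2} = 4761$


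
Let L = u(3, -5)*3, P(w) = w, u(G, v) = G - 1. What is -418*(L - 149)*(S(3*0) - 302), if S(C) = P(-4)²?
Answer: -17095364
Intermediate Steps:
u(G, v) = -1 + G
L = 6 (L = (-1 + 3)*3 = 2*3 = 6)
S(C) = 16 (S(C) = (-4)² = 16)
-418*(L - 149)*(S(3*0) - 302) = -418*(6 - 149)*(16 - 302) = -(-59774)*(-286) = -418*40898 = -17095364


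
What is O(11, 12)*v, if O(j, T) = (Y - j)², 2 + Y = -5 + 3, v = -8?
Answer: -1800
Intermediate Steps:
Y = -4 (Y = -2 + (-5 + 3) = -2 - 2 = -4)
O(j, T) = (-4 - j)²
O(11, 12)*v = (4 + 11)²*(-8) = 15²*(-8) = 225*(-8) = -1800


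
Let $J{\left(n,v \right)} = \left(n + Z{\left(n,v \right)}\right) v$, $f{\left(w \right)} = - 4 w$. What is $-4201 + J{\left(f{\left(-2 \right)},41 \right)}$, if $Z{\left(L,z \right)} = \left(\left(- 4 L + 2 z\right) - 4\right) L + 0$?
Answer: $11215$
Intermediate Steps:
$Z{\left(L,z \right)} = L \left(-4 - 4 L + 2 z\right)$ ($Z{\left(L,z \right)} = \left(-4 - 4 L + 2 z\right) L + 0 = L \left(-4 - 4 L + 2 z\right) + 0 = L \left(-4 - 4 L + 2 z\right)$)
$J{\left(n,v \right)} = v \left(n + 2 n \left(-2 + v - 2 n\right)\right)$ ($J{\left(n,v \right)} = \left(n + 2 n \left(-2 + v - 2 n\right)\right) v = v \left(n + 2 n \left(-2 + v - 2 n\right)\right)$)
$-4201 + J{\left(f{\left(-2 \right)},41 \right)} = -4201 + \left(-4\right) \left(-2\right) 41 \left(-3 - 4 \left(\left(-4\right) \left(-2\right)\right) + 2 \cdot 41\right) = -4201 + 8 \cdot 41 \left(-3 - 32 + 82\right) = -4201 + 8 \cdot 41 \cdot 47 = -4201 + 15416 = 11215$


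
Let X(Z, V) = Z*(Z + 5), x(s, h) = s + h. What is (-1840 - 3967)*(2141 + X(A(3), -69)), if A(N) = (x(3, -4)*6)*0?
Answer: -12432787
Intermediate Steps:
x(s, h) = h + s
A(N) = 0 (A(N) = ((-4 + 3)*6)*0 = -1*6*0 = -6*0 = 0)
X(Z, V) = Z*(5 + Z)
(-1840 - 3967)*(2141 + X(A(3), -69)) = (-1840 - 3967)*(2141 + 0*(5 + 0)) = -5807*(2141 + 0*5) = -5807*(2141 + 0) = -5807*2141 = -12432787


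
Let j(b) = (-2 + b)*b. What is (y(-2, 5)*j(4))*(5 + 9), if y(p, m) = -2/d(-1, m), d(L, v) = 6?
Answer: -112/3 ≈ -37.333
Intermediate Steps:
y(p, m) = -⅓ (y(p, m) = -2/6 = -2*⅙ = -⅓)
j(b) = b*(-2 + b)
(y(-2, 5)*j(4))*(5 + 9) = (-4*(-2 + 4)/3)*(5 + 9) = -4*2/3*14 = -⅓*8*14 = -8/3*14 = -112/3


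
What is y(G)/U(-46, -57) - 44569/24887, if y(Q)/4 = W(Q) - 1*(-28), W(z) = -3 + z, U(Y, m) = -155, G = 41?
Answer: -13478363/3857485 ≈ -3.4941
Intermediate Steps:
y(Q) = 100 + 4*Q (y(Q) = 4*((-3 + Q) - 1*(-28)) = 4*((-3 + Q) + 28) = 4*(25 + Q) = 100 + 4*Q)
y(G)/U(-46, -57) - 44569/24887 = (100 + 4*41)/(-155) - 44569/24887 = (100 + 164)*(-1/155) - 44569*1/24887 = 264*(-1/155) - 44569/24887 = -264/155 - 44569/24887 = -13478363/3857485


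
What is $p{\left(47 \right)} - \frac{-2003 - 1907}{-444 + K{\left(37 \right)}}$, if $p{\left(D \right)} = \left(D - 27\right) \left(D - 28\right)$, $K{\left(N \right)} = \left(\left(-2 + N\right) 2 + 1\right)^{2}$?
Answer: $\frac{1750770}{4597} \approx 380.85$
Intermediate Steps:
$K{\left(N \right)} = \left(-3 + 2 N\right)^{2}$ ($K{\left(N \right)} = \left(\left(-4 + 2 N\right) + 1\right)^{2} = \left(-3 + 2 N\right)^{2}$)
$p{\left(D \right)} = \left(-28 + D\right) \left(-27 + D\right)$ ($p{\left(D \right)} = \left(-27 + D\right) \left(-28 + D\right) = \left(-28 + D\right) \left(-27 + D\right)$)
$p{\left(47 \right)} - \frac{-2003 - 1907}{-444 + K{\left(37 \right)}} = \left(756 + 47^{2} - 2585\right) - \frac{-2003 - 1907}{-444 + \left(-3 + 2 \cdot 37\right)^{2}} = \left(756 + 2209 - 2585\right) - - \frac{3910}{-444 + \left(-3 + 74\right)^{2}} = 380 - - \frac{3910}{-444 + 71^{2}} = 380 - - \frac{3910}{-444 + 5041} = 380 - - \frac{3910}{4597} = 380 + \frac{3910}{4597} = \frac{1750770}{4597}$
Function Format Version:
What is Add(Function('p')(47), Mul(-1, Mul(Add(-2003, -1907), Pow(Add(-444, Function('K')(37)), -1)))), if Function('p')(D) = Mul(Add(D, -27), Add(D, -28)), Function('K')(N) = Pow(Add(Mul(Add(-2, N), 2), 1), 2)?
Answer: Rational(1750770, 4597) ≈ 380.85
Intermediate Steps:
Function('K')(N) = Pow(Add(-3, Mul(2, N)), 2) (Function('K')(N) = Pow(Add(Add(-4, Mul(2, N)), 1), 2) = Pow(Add(-3, Mul(2, N)), 2))
Function('p')(D) = Mul(Add(-28, D), Add(-27, D)) (Function('p')(D) = Mul(Add(-27, D), Add(-28, D)) = Mul(Add(-28, D), Add(-27, D)))
Add(Function('p')(47), Mul(-1, Mul(Add(-2003, -1907), Pow(Add(-444, Function('K')(37)), -1)))) = Add(Add(756, Pow(47, 2), Mul(-55, 47)), Mul(-1, Mul(Add(-2003, -1907), Pow(Add(-444, Pow(Add(-3, Mul(2, 37)), 2)), -1)))) = Add(Add(756, 2209, -2585), Mul(-1, Mul(-3910, Pow(Add(-444, Pow(Add(-3, 74), 2)), -1)))) = Add(380, Mul(-1, Mul(-3910, Pow(Add(-444, Pow(71, 2)), -1)))) = Add(380, Mul(-1, Mul(-3910, Pow(Add(-444, 5041), -1)))) = Add(380, Mul(-1, Mul(-3910, Pow(4597, -1)))) = Add(380, Mul(-1, Mul(-3910, Rational(1, 4597)))) = Add(380, Mul(-1, Rational(-3910, 4597))) = Add(380, Rational(3910, 4597)) = Rational(1750770, 4597)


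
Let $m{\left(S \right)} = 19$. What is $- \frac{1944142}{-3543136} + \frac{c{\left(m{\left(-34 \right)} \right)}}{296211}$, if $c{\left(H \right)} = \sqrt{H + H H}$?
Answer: $\frac{972071}{1771568} + \frac{2 \sqrt{95}}{296211} \approx 0.54877$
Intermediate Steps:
$c{\left(H \right)} = \sqrt{H + H^{2}}$
$- \frac{1944142}{-3543136} + \frac{c{\left(m{\left(-34 \right)} \right)}}{296211} = - \frac{1944142}{-3543136} + \frac{\sqrt{19 \left(1 + 19\right)}}{296211} = \left(-1944142\right) \left(- \frac{1}{3543136}\right) + \sqrt{19 \cdot 20} \cdot \frac{1}{296211} = \frac{972071}{1771568} + \sqrt{380} \cdot \frac{1}{296211} = \frac{972071}{1771568} + 2 \sqrt{95} \cdot \frac{1}{296211} = \frac{972071}{1771568} + \frac{2 \sqrt{95}}{296211}$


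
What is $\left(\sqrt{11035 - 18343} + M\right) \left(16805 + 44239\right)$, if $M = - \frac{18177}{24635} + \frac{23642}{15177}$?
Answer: $\frac{6237645642668}{124628465} + 366264 i \sqrt{203} \approx 50050.0 + 5.2185 \cdot 10^{6} i$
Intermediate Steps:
$M = \frac{306548341}{373885395}$ ($M = \left(-18177\right) \frac{1}{24635} + 23642 \cdot \frac{1}{15177} = - \frac{18177}{24635} + \frac{23642}{15177} = \frac{306548341}{373885395} \approx 0.8199$)
$\left(\sqrt{11035 - 18343} + M\right) \left(16805 + 44239\right) = \left(\sqrt{11035 - 18343} + \frac{306548341}{373885395}\right) \left(16805 + 44239\right) = \left(\sqrt{-7308} + \frac{306548341}{373885395}\right) 61044 = \left(6 i \sqrt{203} + \frac{306548341}{373885395}\right) 61044 = \left(\frac{306548341}{373885395} + 6 i \sqrt{203}\right) 61044 = \frac{6237645642668}{124628465} + 366264 i \sqrt{203}$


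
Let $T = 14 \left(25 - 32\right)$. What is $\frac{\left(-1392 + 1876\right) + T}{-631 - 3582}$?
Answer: $- \frac{386}{4213} \approx -0.091621$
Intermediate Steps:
$T = -98$ ($T = 14 \left(-7\right) = -98$)
$\frac{\left(-1392 + 1876\right) + T}{-631 - 3582} = \frac{\left(-1392 + 1876\right) - 98}{-631 - 3582} = \frac{484 - 98}{-4213} = 386 \left(- \frac{1}{4213}\right) = - \frac{386}{4213}$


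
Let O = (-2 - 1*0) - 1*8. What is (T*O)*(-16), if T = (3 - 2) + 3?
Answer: 640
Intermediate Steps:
O = -10 (O = (-2 + 0) - 8 = -2 - 8 = -10)
T = 4 (T = 1 + 3 = 4)
(T*O)*(-16) = (4*(-10))*(-16) = -40*(-16) = 640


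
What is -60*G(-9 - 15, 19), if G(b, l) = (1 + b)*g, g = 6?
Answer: 8280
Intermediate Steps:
G(b, l) = 6 + 6*b (G(b, l) = (1 + b)*6 = 6 + 6*b)
-60*G(-9 - 15, 19) = -60*(6 + 6*(-9 - 15)) = -60*(6 + 6*(-24)) = -60*(6 - 144) = -60*(-138) = 8280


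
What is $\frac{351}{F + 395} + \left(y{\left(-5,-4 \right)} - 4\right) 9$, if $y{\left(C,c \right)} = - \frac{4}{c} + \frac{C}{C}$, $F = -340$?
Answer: $- \frac{639}{55} \approx -11.618$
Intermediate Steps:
$y{\left(C,c \right)} = 1 - \frac{4}{c}$ ($y{\left(C,c \right)} = - \frac{4}{c} + 1 = 1 - \frac{4}{c}$)
$\frac{351}{F + 395} + \left(y{\left(-5,-4 \right)} - 4\right) 9 = \frac{351}{-340 + 395} + \left(\frac{-4 - 4}{-4} - 4\right) 9 = \frac{351}{55} + \left(\left(- \frac{1}{4}\right) \left(-8\right) - 4\right) 9 = 351 \cdot \frac{1}{55} + \left(2 - 4\right) 9 = \frac{351}{55} - 18 = - \frac{639}{55}$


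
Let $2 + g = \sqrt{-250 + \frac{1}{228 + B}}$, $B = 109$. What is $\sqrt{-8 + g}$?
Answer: $\frac{\sqrt{-1135690 + 1011 i \sqrt{3154657}}}{337} \approx 2.0866 + 3.7887 i$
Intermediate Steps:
$g = -2 + \frac{3 i \sqrt{3154657}}{337}$ ($g = -2 + \sqrt{-250 + \frac{1}{228 + 109}} = -2 + \sqrt{-250 + \frac{1}{337}} = -2 + \sqrt{- \frac{84249}{337}} = -2 + \frac{3 i \sqrt{3154657}}{337} \approx -2.0 + 15.811 i$)
$\sqrt{-8 + g} = \sqrt{-8 - \left(2 - \frac{3 i \sqrt{3154657}}{337}\right)} = \sqrt{-10 + \frac{3 i \sqrt{3154657}}{337}}$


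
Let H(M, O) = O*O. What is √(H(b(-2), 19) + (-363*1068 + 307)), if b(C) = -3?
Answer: 2*I*√96754 ≈ 622.11*I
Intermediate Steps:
H(M, O) = O²
√(H(b(-2), 19) + (-363*1068 + 307)) = √(19² + (-363*1068 + 307)) = √(361 + (-387684 + 307)) = √(361 - 387377) = √(-387016) = 2*I*√96754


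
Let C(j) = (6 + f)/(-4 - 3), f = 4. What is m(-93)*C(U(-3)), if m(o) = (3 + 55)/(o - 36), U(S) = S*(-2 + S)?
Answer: 580/903 ≈ 0.64230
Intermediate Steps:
m(o) = 58/(-36 + o)
C(j) = -10/7 (C(j) = (6 + 4)/(-4 - 3) = 10/(-7) = 10*(-⅐) = -10/7)
m(-93)*C(U(-3)) = (58/(-36 - 93))*(-10/7) = (58/(-129))*(-10/7) = (58*(-1/129))*(-10/7) = -58/129*(-10/7) = 580/903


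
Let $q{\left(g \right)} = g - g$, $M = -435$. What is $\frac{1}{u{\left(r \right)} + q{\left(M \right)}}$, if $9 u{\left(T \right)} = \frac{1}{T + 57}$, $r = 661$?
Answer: $6462$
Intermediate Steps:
$q{\left(g \right)} = 0$
$u{\left(T \right)} = \frac{1}{9 \left(57 + T\right)}$ ($u{\left(T \right)} = \frac{1}{9 \left(T + 57\right)} = \frac{1}{9 \left(57 + T\right)}$)
$\frac{1}{u{\left(r \right)} + q{\left(M \right)}} = \frac{1}{\frac{1}{9 \left(57 + 661\right)} + 0} = \frac{1}{\frac{1}{9 \cdot 718} + 0} = \frac{1}{\frac{1}{9} \cdot \frac{1}{718} + 0} = \frac{1}{\frac{1}{6462} + 0} = \frac{1}{\frac{1}{6462}} = 6462$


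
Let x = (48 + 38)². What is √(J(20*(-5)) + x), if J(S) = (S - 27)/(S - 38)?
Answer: 5*√5634678/138 ≈ 86.005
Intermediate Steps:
J(S) = (-27 + S)/(-38 + S)
x = 7396 (x = 86² = 7396)
√(J(20*(-5)) + x) = √((-27 + 20*(-5))/(-38 + 20*(-5)) + 7396) = √((-27 - 100)/(-38 - 100) + 7396) = √(-127/(-138) + 7396) = √(-1/138*(-127) + 7396) = √(127/138 + 7396) = √(1020775/138) = 5*√5634678/138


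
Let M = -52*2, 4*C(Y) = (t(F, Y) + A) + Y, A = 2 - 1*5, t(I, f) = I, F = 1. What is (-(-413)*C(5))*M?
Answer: -32214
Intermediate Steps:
A = -3 (A = 2 - 5 = -3)
C(Y) = -1/2 + Y/4 (C(Y) = ((1 - 3) + Y)/4 = (-2 + Y)/4 = -1/2 + Y/4)
M = -104
(-(-413)*C(5))*M = -(-413)*(-1/2 + (1/4)*5)*(-104) = -(-413)*(-1/2 + 5/4)*(-104) = -(-413)*3/4*(-104) = -413*(-3/4)*(-104) = (1239/4)*(-104) = -32214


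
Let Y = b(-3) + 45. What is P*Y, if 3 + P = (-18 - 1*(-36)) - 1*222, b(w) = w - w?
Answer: -9315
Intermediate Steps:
b(w) = 0
Y = 45 (Y = 0 + 45 = 45)
P = -207 (P = -3 + ((-18 - 1*(-36)) - 1*222) = -3 + ((-18 + 36) - 222) = -3 + (18 - 222) = -3 - 204 = -207)
P*Y = -207*45 = -9315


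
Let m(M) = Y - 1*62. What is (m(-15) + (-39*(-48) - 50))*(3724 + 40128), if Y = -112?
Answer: 72268096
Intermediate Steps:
m(M) = -174 (m(M) = -112 - 1*62 = -112 - 62 = -174)
(m(-15) + (-39*(-48) - 50))*(3724 + 40128) = (-174 + (-39*(-48) - 50))*(3724 + 40128) = (-174 + (1872 - 50))*43852 = (-174 + 1822)*43852 = 1648*43852 = 72268096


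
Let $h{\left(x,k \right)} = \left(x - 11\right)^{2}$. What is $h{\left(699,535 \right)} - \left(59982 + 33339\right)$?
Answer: $380023$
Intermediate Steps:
$h{\left(x,k \right)} = \left(-11 + x\right)^{2}$
$h{\left(699,535 \right)} - \left(59982 + 33339\right) = \left(-11 + 699\right)^{2} - \left(59982 + 33339\right) = 688^{2} - 93321 = 473344 - 93321 = 380023$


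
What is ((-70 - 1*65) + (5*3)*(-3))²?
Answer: 32400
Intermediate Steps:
((-70 - 1*65) + (5*3)*(-3))² = ((-70 - 65) + 15*(-3))² = (-135 - 45)² = (-180)² = 32400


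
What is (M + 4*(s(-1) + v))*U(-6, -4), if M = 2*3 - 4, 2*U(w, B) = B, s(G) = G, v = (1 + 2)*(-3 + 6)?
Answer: -68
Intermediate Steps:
v = 9 (v = 3*3 = 9)
U(w, B) = B/2
M = 2 (M = 6 - 4 = 2)
(M + 4*(s(-1) + v))*U(-6, -4) = (2 + 4*(-1 + 9))*((½)*(-4)) = (2 + 4*8)*(-2) = (2 + 32)*(-2) = 34*(-2) = -68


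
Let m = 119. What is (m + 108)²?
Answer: 51529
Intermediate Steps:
(m + 108)² = (119 + 108)² = 227² = 51529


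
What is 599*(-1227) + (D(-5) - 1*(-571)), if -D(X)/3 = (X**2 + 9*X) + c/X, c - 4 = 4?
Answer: -3671686/5 ≈ -7.3434e+5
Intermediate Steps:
c = 8 (c = 4 + 4 = 8)
D(X) = -27*X - 24/X - 3*X**2 (D(X) = -3*((X**2 + 9*X) + 8/X) = -3*(X**2 + 8/X + 9*X) = -27*X - 24/X - 3*X**2)
599*(-1227) + (D(-5) - 1*(-571)) = 599*(-1227) + (3*(-8 + (-5)**2*(-9 - 1*(-5)))/(-5) - 1*(-571)) = -734973 + (3*(-1/5)*(-8 + 25*(-9 + 5)) + 571) = -734973 + (3*(-1/5)*(-8 + 25*(-4)) + 571) = -734973 + (3*(-1/5)*(-8 - 100) + 571) = -734973 + (3*(-1/5)*(-108) + 571) = -734973 + (324/5 + 571) = -734973 + 3179/5 = -3671686/5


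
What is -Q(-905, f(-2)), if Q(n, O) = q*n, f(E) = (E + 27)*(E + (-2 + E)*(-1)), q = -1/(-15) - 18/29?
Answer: -43621/87 ≈ -501.39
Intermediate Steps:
q = -241/435 (q = -1*(-1/15) - 18*1/29 = 1/15 - 18/29 = -241/435 ≈ -0.55402)
f(E) = 54 + 2*E (f(E) = (27 + E)*(E + (2 - E)) = (27 + E)*2 = 54 + 2*E)
Q(n, O) = -241*n/435
-Q(-905, f(-2)) = -(-241)*(-905)/435 = -1*43621/87 = -43621/87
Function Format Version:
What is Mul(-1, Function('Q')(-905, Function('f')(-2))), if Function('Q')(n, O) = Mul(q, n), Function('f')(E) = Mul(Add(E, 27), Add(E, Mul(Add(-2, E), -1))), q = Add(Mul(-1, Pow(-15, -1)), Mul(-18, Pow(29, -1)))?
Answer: Rational(-43621, 87) ≈ -501.39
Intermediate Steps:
q = Rational(-241, 435) (q = Add(Mul(-1, Rational(-1, 15)), Mul(-18, Rational(1, 29))) = Add(Rational(1, 15), Rational(-18, 29)) = Rational(-241, 435) ≈ -0.55402)
Function('f')(E) = Add(54, Mul(2, E)) (Function('f')(E) = Mul(Add(27, E), Add(E, Add(2, Mul(-1, E)))) = Mul(Add(27, E), 2) = Add(54, Mul(2, E)))
Function('Q')(n, O) = Mul(Rational(-241, 435), n)
Mul(-1, Function('Q')(-905, Function('f')(-2))) = Mul(-1, Mul(Rational(-241, 435), -905)) = Mul(-1, Rational(43621, 87)) = Rational(-43621, 87)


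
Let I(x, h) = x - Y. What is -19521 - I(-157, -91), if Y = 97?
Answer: -19267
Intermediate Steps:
I(x, h) = -97 + x (I(x, h) = x - 1*97 = x - 97 = -97 + x)
-19521 - I(-157, -91) = -19521 - (-97 - 157) = -19521 - 1*(-254) = -19521 + 254 = -19267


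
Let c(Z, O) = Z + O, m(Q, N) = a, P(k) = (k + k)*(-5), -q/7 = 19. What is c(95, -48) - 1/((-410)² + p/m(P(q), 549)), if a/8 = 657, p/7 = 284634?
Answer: 2312206585/49195891 ≈ 47.000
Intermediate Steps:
p = 1992438 (p = 7*284634 = 1992438)
q = -133 (q = -7*19 = -133)
a = 5256 (a = 8*657 = 5256)
P(k) = -10*k (P(k) = (2*k)*(-5) = -10*k)
m(Q, N) = 5256
c(Z, O) = O + Z
c(95, -48) - 1/((-410)² + p/m(P(q), 549)) = (-48 + 95) - 1/((-410)² + 1992438/5256) = 47 - 1/(168100 + 1992438*(1/5256)) = 47 - 1/(168100 + 110691/292) = 47 - 1/49195891/292 = 47 - 1*292/49195891 = 47 - 292/49195891 = 2312206585/49195891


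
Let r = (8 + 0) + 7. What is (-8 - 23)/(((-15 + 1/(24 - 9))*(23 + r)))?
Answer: 465/8512 ≈ 0.054629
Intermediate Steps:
r = 15 (r = 8 + 7 = 15)
(-8 - 23)/(((-15 + 1/(24 - 9))*(23 + r))) = (-8 - 23)/(((-15 + 1/(24 - 9))*(23 + 15))) = -31/((-15 + 1/15)*38) = -31/(-224/15*38) = -31/(-8512/15) = -15/8512*(-31) = 465/8512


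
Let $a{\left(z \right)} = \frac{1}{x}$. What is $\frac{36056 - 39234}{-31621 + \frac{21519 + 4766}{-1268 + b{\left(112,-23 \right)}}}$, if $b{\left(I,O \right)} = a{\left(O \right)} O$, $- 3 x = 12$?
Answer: $\frac{16045722}{159759569} \approx 0.10044$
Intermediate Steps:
$x = -4$ ($x = \left(- \frac{1}{3}\right) 12 = -4$)
$a{\left(z \right)} = - \frac{1}{4}$ ($a{\left(z \right)} = \frac{1}{-4} = - \frac{1}{4}$)
$b{\left(I,O \right)} = - \frac{O}{4}$
$\frac{36056 - 39234}{-31621 + \frac{21519 + 4766}{-1268 + b{\left(112,-23 \right)}}} = \frac{36056 - 39234}{-31621 + \frac{21519 + 4766}{-1268 - - \frac{23}{4}}} = - \frac{3178}{-31621 + \frac{26285}{-1268 + \frac{23}{4}}} = - \frac{3178}{-31621 + \frac{26285}{- \frac{5049}{4}}} = - \frac{3178}{-31621 + 26285 \left(- \frac{4}{5049}\right)} = - \frac{3178}{-31621 - \frac{105140}{5049}} = - \frac{3178}{- \frac{159759569}{5049}} = \left(-3178\right) \left(- \frac{5049}{159759569}\right) = \frac{16045722}{159759569}$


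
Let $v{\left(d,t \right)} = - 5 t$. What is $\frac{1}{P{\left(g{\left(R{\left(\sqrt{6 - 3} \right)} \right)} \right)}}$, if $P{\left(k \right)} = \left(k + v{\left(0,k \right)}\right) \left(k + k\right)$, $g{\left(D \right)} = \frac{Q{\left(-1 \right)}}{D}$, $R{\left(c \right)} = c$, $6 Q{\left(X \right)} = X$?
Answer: $- \frac{27}{2} \approx -13.5$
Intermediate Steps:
$Q{\left(X \right)} = \frac{X}{6}$
$g{\left(D \right)} = - \frac{1}{6 D}$ ($g{\left(D \right)} = \frac{\frac{1}{6} \left(-1\right)}{D} = - \frac{1}{6 D}$)
$P{\left(k \right)} = - 8 k^{2}$ ($P{\left(k \right)} = \left(k - 5 k\right) \left(k + k\right) = - 4 k 2 k = - 8 k^{2}$)
$\frac{1}{P{\left(g{\left(R{\left(\sqrt{6 - 3} \right)} \right)} \right)}} = \frac{1}{\left(-8\right) \left(- \frac{1}{6 \sqrt{6 - 3}}\right)^{2}} = \frac{1}{\left(-8\right) \left(- \frac{1}{6 \sqrt{3}}\right)^{2}} = \frac{1}{\left(-8\right) \left(- \frac{\frac{1}{3} \sqrt{3}}{6}\right)^{2}} = \frac{1}{\left(-8\right) \left(- \frac{\sqrt{3}}{18}\right)^{2}} = \frac{1}{\left(-8\right) \frac{1}{108}} = \frac{1}{- \frac{2}{27}} = - \frac{27}{2}$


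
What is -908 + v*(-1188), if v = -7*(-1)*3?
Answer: -25856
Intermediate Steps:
v = 21 (v = 7*3 = 21)
-908 + v*(-1188) = -908 + 21*(-1188) = -908 - 24948 = -25856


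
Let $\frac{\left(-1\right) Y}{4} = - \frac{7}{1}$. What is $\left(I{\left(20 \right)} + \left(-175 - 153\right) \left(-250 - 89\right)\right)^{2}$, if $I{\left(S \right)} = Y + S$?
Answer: $12374337600$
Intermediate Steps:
$Y = 28$ ($Y = - 4 \left(- \frac{7}{1}\right) = - 4 \left(\left(-7\right) 1\right) = \left(-4\right) \left(-7\right) = 28$)
$I{\left(S \right)} = 28 + S$
$\left(I{\left(20 \right)} + \left(-175 - 153\right) \left(-250 - 89\right)\right)^{2} = \left(\left(28 + 20\right) + \left(-175 - 153\right) \left(-250 - 89\right)\right)^{2} = \left(48 - -111192\right)^{2} = \left(48 + 111192\right)^{2} = 111240^{2} = 12374337600$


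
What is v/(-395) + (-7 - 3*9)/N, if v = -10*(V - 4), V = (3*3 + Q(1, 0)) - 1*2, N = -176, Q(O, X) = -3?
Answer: 17/88 ≈ 0.19318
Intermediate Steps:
V = 4 (V = (3*3 - 3) - 1*2 = (9 - 3) - 2 = 6 - 2 = 4)
v = 0 (v = -10*(4 - 4) = -10*0 = 0)
v/(-395) + (-7 - 3*9)/N = 0/(-395) + (-7 - 3*9)/(-176) = 0*(-1/395) + (-7 - 27)*(-1/176) = 0 - 34*(-1/176) = 0 + 17/88 = 17/88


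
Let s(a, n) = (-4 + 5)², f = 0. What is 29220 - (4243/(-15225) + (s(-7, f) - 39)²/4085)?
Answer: 19129554529/654675 ≈ 29220.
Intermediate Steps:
s(a, n) = 1 (s(a, n) = 1² = 1)
29220 - (4243/(-15225) + (s(-7, f) - 39)²/4085) = 29220 - (4243/(-15225) + (1 - 39)²/4085) = 29220 - (4243*(-1/15225) + (-38)²*(1/4085)) = 29220 - (-4243/15225 + 1444*(1/4085)) = 29220 - (-4243/15225 + 76/215) = 29220 - 1*48971/654675 = 29220 - 48971/654675 = 19129554529/654675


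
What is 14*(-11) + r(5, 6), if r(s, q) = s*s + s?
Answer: -124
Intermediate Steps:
r(s, q) = s + s² (r(s, q) = s² + s = s + s²)
14*(-11) + r(5, 6) = 14*(-11) + 5*(1 + 5) = -154 + 5*6 = -154 + 30 = -124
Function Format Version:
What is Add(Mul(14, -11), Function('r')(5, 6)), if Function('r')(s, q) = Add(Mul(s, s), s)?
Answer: -124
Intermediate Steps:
Function('r')(s, q) = Add(s, Pow(s, 2)) (Function('r')(s, q) = Add(Pow(s, 2), s) = Add(s, Pow(s, 2)))
Add(Mul(14, -11), Function('r')(5, 6)) = Add(Mul(14, -11), Mul(5, Add(1, 5))) = Add(-154, Mul(5, 6)) = Add(-154, 30) = -124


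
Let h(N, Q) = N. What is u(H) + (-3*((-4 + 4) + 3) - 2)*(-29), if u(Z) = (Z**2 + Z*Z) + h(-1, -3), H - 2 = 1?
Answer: 336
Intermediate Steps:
H = 3 (H = 2 + 1 = 3)
u(Z) = -1 + 2*Z**2 (u(Z) = (Z**2 + Z*Z) - 1 = (Z**2 + Z**2) - 1 = 2*Z**2 - 1 = -1 + 2*Z**2)
u(H) + (-3*((-4 + 4) + 3) - 2)*(-29) = (-1 + 2*3**2) + (-3*((-4 + 4) + 3) - 2)*(-29) = (-1 + 2*9) + (-3*(0 + 3) - 2)*(-29) = (-1 + 18) + (-3*3 - 2)*(-29) = 17 + (-9 - 2)*(-29) = 17 - 11*(-29) = 17 + 319 = 336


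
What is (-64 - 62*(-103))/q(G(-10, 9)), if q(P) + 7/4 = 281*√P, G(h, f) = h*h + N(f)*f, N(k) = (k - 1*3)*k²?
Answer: 177016/5652344175 + 28423712*√4474/5652344175 ≈ 0.33639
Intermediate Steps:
N(k) = k²*(-3 + k) (N(k) = (k - 3)*k² = (-3 + k)*k² = k²*(-3 + k))
G(h, f) = h² + f³*(-3 + f) (G(h, f) = h*h + (f²*(-3 + f))*f = h² + f³*(-3 + f))
q(P) = -7/4 + 281*√P
(-64 - 62*(-103))/q(G(-10, 9)) = (-64 - 62*(-103))/(-7/4 + 281*√((-10)² + 9³*(-3 + 9))) = (-64 + 6386)/(-7/4 + 281*√(100 + 729*6)) = 6322/(-7/4 + 281*√(100 + 4374)) = 6322/(-7/4 + 281*√4474)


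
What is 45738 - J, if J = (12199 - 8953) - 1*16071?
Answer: 58563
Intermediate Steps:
J = -12825 (J = 3246 - 16071 = -12825)
45738 - J = 45738 - 1*(-12825) = 45738 + 12825 = 58563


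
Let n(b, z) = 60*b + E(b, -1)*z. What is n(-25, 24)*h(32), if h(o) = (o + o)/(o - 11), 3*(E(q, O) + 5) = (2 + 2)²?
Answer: -95488/21 ≈ -4547.0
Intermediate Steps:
E(q, O) = ⅓ (E(q, O) = -5 + (2 + 2)²/3 = -5 + (⅓)*4² = -5 + (⅓)*16 = -5 + 16/3 = ⅓)
n(b, z) = 60*b + z/3
h(o) = 2*o/(-11 + o) (h(o) = (2*o)/(-11 + o) = 2*o/(-11 + o))
n(-25, 24)*h(32) = (60*(-25) + (⅓)*24)*(2*32/(-11 + 32)) = (-1500 + 8)*(2*32/21) = -2984*32/21 = -1492*64/21 = -95488/21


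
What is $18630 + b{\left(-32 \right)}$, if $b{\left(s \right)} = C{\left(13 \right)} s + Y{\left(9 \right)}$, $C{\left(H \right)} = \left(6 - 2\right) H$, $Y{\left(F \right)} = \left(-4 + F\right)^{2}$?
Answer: $16991$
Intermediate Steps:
$C{\left(H \right)} = 4 H$
$b{\left(s \right)} = 25 + 52 s$ ($b{\left(s \right)} = 4 \cdot 13 s + \left(-4 + 9\right)^{2} = 52 s + 5^{2} = 52 s + 25 = 25 + 52 s$)
$18630 + b{\left(-32 \right)} = 18630 + \left(25 + 52 \left(-32\right)\right) = 18630 + \left(25 - 1664\right) = 18630 - 1639 = 16991$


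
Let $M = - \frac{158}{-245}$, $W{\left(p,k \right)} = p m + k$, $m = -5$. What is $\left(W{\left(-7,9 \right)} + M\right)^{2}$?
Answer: $\frac{119639844}{60025} \approx 1993.2$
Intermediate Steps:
$W{\left(p,k \right)} = k - 5 p$ ($W{\left(p,k \right)} = p \left(-5\right) + k = - 5 p + k = k - 5 p$)
$M = \frac{158}{245}$ ($M = \left(-158\right) \left(- \frac{1}{245}\right) = \frac{158}{245} \approx 0.6449$)
$\left(W{\left(-7,9 \right)} + M\right)^{2} = \left(\left(9 - -35\right) + \frac{158}{245}\right)^{2} = \left(\left(9 + 35\right) + \frac{158}{245}\right)^{2} = \left(44 + \frac{158}{245}\right)^{2} = \left(\frac{10938}{245}\right)^{2} = \frac{119639844}{60025}$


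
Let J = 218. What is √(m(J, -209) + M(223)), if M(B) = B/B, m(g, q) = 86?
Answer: √87 ≈ 9.3274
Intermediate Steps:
M(B) = 1
√(m(J, -209) + M(223)) = √(86 + 1) = √87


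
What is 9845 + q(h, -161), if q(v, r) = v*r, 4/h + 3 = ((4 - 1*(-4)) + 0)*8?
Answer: 599901/61 ≈ 9834.4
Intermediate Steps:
h = 4/61 (h = 4/(-3 + ((4 - 1*(-4)) + 0)*8) = 4/(-3 + ((4 + 4) + 0)*8) = 4/(-3 + (8 + 0)*8) = 4/(-3 + 8*8) = 4/(-3 + 64) = 4/61 ≈ 0.065574)
q(v, r) = r*v
9845 + q(h, -161) = 9845 - 161*4/61 = 9845 - 644/61 = 599901/61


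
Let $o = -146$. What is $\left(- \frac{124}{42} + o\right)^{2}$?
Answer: $\frac{9784384}{441} \approx 22187.0$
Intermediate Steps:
$\left(- \frac{124}{42} + o\right)^{2} = \left(- \frac{124}{42} - 146\right)^{2} = \left(\left(-124\right) \frac{1}{42} - 146\right)^{2} = \left(- \frac{62}{21} - 146\right)^{2} = \left(- \frac{3128}{21}\right)^{2} = \frac{9784384}{441}$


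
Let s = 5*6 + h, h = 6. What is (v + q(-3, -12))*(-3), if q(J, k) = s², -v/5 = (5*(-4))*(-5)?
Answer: -2388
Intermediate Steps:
s = 36 (s = 5*6 + 6 = 30 + 6 = 36)
v = -500 (v = -5*5*(-4)*(-5) = -(-100)*(-5) = -5*100 = -500)
q(J, k) = 1296 (q(J, k) = 36² = 1296)
(v + q(-3, -12))*(-3) = (-500 + 1296)*(-3) = 796*(-3) = -2388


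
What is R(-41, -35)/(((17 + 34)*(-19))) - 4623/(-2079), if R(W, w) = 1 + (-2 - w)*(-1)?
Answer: 505135/223839 ≈ 2.2567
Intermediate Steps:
R(W, w) = 3 + w (R(W, w) = 1 + (2 + w) = 3 + w)
R(-41, -35)/(((17 + 34)*(-19))) - 4623/(-2079) = (3 - 35)/(((17 + 34)*(-19))) - 4623/(-2079) = -32/(51*(-19)) - 4623*(-1/2079) = -32/(-969) + 1541/693 = -32*(-1/969) + 1541/693 = 32/969 + 1541/693 = 505135/223839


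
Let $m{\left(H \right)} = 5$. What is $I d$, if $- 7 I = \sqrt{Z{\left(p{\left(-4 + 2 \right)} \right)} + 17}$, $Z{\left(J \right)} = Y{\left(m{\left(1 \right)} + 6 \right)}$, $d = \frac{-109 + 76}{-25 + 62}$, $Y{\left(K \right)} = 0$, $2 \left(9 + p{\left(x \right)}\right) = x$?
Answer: $\frac{33 \sqrt{17}}{259} \approx 0.52534$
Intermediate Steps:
$p{\left(x \right)} = -9 + \frac{x}{2}$
$d = - \frac{33}{37} \approx -0.89189$
$Z{\left(J \right)} = 0$
$I = - \frac{\sqrt{17}}{7}$ ($I = - \frac{\sqrt{0 + 17}}{7} = - \frac{\sqrt{17}}{7} \approx -0.58902$)
$I d = - \frac{\sqrt{17}}{7} \left(- \frac{33}{37}\right) = \frac{33 \sqrt{17}}{259}$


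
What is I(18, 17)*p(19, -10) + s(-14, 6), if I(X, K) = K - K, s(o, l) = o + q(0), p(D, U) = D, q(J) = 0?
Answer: -14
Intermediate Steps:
s(o, l) = o (s(o, l) = o + 0 = o)
I(X, K) = 0
I(18, 17)*p(19, -10) + s(-14, 6) = 0*19 - 14 = 0 - 14 = -14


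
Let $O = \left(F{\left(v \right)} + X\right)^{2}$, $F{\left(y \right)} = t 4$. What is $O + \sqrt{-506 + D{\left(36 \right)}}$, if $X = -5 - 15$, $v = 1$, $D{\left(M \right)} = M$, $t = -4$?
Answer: $1296 + i \sqrt{470} \approx 1296.0 + 21.679 i$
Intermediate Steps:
$X = -20$ ($X = -5 - 15 = -20$)
$F{\left(y \right)} = -16$ ($F{\left(y \right)} = \left(-4\right) 4 = -16$)
$O = 1296$ ($O = \left(-16 - 20\right)^{2} = \left(-36\right)^{2} = 1296$)
$O + \sqrt{-506 + D{\left(36 \right)}} = 1296 + \sqrt{-506 + 36} = 1296 + \sqrt{-470} = 1296 + i \sqrt{470}$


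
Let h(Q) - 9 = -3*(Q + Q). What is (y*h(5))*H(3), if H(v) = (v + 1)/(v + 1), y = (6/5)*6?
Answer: -756/5 ≈ -151.20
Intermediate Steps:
y = 36/5 (y = (6*(⅕))*6 = (6/5)*6 = 36/5 ≈ 7.2000)
H(v) = 1 (H(v) = (1 + v)/(1 + v) = 1)
h(Q) = 9 - 6*Q (h(Q) = 9 - 3*(Q + Q) = 9 - 6*Q)
(y*h(5))*H(3) = (36*(9 - 6*5)/5)*1 = (36*(9 - 30)/5)*1 = ((36/5)*(-21))*1 = -756/5*1 = -756/5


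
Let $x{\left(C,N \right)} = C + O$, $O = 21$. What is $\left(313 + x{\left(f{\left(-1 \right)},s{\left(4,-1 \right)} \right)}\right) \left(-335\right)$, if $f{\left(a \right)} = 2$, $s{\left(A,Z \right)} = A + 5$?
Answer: $-112560$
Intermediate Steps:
$s{\left(A,Z \right)} = 5 + A$
$x{\left(C,N \right)} = 21 + C$ ($x{\left(C,N \right)} = C + 21 = 21 + C$)
$\left(313 + x{\left(f{\left(-1 \right)},s{\left(4,-1 \right)} \right)}\right) \left(-335\right) = \left(313 + \left(21 + 2\right)\right) \left(-335\right) = \left(313 + 23\right) \left(-335\right) = 336 \left(-335\right) = -112560$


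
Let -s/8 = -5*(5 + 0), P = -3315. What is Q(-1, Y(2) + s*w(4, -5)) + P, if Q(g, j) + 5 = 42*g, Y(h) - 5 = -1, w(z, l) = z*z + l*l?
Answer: -3362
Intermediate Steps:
w(z, l) = l² + z² (w(z, l) = z² + l² = l² + z²)
Y(h) = 4 (Y(h) = 5 - 1 = 4)
s = 200 (s = -(-40)*(5 + 0) = -(-40)*5 = -8*(-25) = 200)
Q(g, j) = -5 + 42*g
Q(-1, Y(2) + s*w(4, -5)) + P = (-5 + 42*(-1)) - 3315 = (-5 - 42) - 3315 = -47 - 3315 = -3362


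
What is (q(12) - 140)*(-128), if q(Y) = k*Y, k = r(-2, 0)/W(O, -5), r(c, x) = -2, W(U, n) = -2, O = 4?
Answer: 16384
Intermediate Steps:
k = 1 (k = -2/(-2) = -2*(-½) = 1)
q(Y) = Y (q(Y) = 1*Y = Y)
(q(12) - 140)*(-128) = (12 - 140)*(-128) = -128*(-128) = 16384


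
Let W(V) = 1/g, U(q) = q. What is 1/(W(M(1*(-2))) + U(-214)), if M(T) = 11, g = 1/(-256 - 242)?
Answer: -1/712 ≈ -0.0014045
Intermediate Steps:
g = -1/498 (g = 1/(-498) = -1/498 ≈ -0.0020080)
W(V) = -498 (W(V) = 1/(-1/498) = -498)
1/(W(M(1*(-2))) + U(-214)) = 1/(-498 - 214) = 1/(-712) = -1/712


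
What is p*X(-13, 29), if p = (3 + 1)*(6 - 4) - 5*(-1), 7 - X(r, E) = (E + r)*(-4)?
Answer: 923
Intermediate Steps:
X(r, E) = 7 + 4*E + 4*r (X(r, E) = 7 - (E + r)*(-4) = 7 - (-4*E - 4*r) = 7 + (4*E + 4*r) = 7 + 4*E + 4*r)
p = 13 (p = 4*2 + 5 = 8 + 5 = 13)
p*X(-13, 29) = 13*(7 + 4*29 + 4*(-13)) = 13*(7 + 116 - 52) = 13*71 = 923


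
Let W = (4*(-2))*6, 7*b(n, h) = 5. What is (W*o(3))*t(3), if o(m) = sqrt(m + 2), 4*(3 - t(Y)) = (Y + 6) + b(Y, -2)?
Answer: -192*sqrt(5)/7 ≈ -61.332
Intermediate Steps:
b(n, h) = 5/7 (b(n, h) = (1/7)*5 = 5/7)
t(Y) = 37/28 - Y/4 (t(Y) = 3 - ((Y + 6) + 5/7)/4 = 3 - ((6 + Y) + 5/7)/4 = 3 - (47/7 + Y)/4 = 3 + (-47/28 - Y/4) = 37/28 - Y/4)
W = -48 (W = -8*6 = -48)
o(m) = sqrt(2 + m)
(W*o(3))*t(3) = (-48*sqrt(2 + 3))*(37/28 - 1/4*3) = (-48*sqrt(5))*(37/28 - 3/4) = -48*sqrt(5)*(4/7) = -192*sqrt(5)/7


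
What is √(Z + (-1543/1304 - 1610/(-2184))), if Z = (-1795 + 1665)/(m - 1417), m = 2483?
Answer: I*√617421425478/1042548 ≈ 0.75369*I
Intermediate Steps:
Z = -5/41 (Z = (-1795 + 1665)/(2483 - 1417) = -130/1066 = -130*1/1066 = -5/41 ≈ -0.12195)
√(Z + (-1543/1304 - 1610/(-2184))) = √(-5/41 + (-1543/1304 - 1610/(-2184))) = √(-5/41 + (-1543*1/1304 - 1610*(-1/2184))) = √(-5/41 + (-1543/1304 + 115/156)) = √(-5/41 - 22687/50856) = √(-1184447/2085096) = I*√617421425478/1042548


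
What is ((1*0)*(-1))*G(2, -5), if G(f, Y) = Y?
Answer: 0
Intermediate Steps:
((1*0)*(-1))*G(2, -5) = ((1*0)*(-1))*(-5) = (0*(-1))*(-5) = 0*(-5) = 0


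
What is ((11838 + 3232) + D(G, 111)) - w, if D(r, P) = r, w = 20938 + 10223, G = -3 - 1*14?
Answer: -16108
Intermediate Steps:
G = -17 (G = -3 - 14 = -17)
w = 31161
((11838 + 3232) + D(G, 111)) - w = ((11838 + 3232) - 17) - 1*31161 = (15070 - 17) - 31161 = 15053 - 31161 = -16108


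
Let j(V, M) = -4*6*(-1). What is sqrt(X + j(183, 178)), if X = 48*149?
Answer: 2*sqrt(1794) ≈ 84.711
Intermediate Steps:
j(V, M) = 24 (j(V, M) = -24*(-1) = 24)
X = 7152
sqrt(X + j(183, 178)) = sqrt(7152 + 24) = sqrt(7176) = 2*sqrt(1794)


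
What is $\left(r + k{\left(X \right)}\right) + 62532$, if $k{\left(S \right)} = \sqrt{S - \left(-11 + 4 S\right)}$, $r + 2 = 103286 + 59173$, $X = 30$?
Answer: $224989 + i \sqrt{79} \approx 2.2499 \cdot 10^{5} + 8.8882 i$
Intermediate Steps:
$r = 162457$ ($r = -2 + \left(103286 + 59173\right) = -2 + 162459 = 162457$)
$k{\left(S \right)} = \sqrt{11 - 3 S}$
$\left(r + k{\left(X \right)}\right) + 62532 = \left(162457 + \sqrt{11 - 90}\right) + 62532 = \left(162457 + \sqrt{-79}\right) + 62532 = \left(162457 + i \sqrt{79}\right) + 62532 = 224989 + i \sqrt{79}$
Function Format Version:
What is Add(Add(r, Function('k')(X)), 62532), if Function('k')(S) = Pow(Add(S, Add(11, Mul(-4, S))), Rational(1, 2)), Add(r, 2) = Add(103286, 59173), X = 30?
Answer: Add(224989, Mul(I, Pow(79, Rational(1, 2)))) ≈ Add(2.2499e+5, Mul(8.8882, I))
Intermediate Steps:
r = 162457 (r = Add(-2, Add(103286, 59173)) = Add(-2, 162459) = 162457)
Function('k')(S) = Pow(Add(11, Mul(-3, S)), Rational(1, 2))
Add(Add(r, Function('k')(X)), 62532) = Add(Add(162457, Pow(Add(11, Mul(-3, 30)), Rational(1, 2))), 62532) = Add(Add(162457, Pow(Add(11, -90), Rational(1, 2))), 62532) = Add(Add(162457, Pow(-79, Rational(1, 2))), 62532) = Add(Add(162457, Mul(I, Pow(79, Rational(1, 2)))), 62532) = Add(224989, Mul(I, Pow(79, Rational(1, 2))))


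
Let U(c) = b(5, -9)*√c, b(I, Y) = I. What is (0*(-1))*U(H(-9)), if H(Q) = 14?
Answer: 0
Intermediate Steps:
U(c) = 5*√c
(0*(-1))*U(H(-9)) = (0*(-1))*(5*√14) = 0*(5*√14) = 0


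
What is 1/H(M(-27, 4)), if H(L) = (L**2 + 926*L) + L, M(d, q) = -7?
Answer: -1/6440 ≈ -0.00015528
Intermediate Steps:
H(L) = L**2 + 927*L
1/H(M(-27, 4)) = 1/(-7*(927 - 7)) = 1/(-7*920) = 1/(-6440) = -1/6440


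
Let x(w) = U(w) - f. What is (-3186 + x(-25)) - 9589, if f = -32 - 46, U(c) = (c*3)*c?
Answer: -10822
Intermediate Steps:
U(c) = 3*c² (U(c) = (3*c)*c = 3*c²)
f = -78
x(w) = 78 + 3*w² (x(w) = 3*w² - 1*(-78) = 3*w² + 78 = 78 + 3*w²)
(-3186 + x(-25)) - 9589 = (-3186 + (78 + 3*(-25)²)) - 9589 = (-3186 + (78 + 3*625)) - 9589 = (-3186 + (78 + 1875)) - 9589 = (-3186 + 1953) - 9589 = -1233 - 9589 = -10822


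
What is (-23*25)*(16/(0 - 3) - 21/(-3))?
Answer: -2875/3 ≈ -958.33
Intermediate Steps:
(-23*25)*(16/(0 - 3) - 21/(-3)) = -575*(16/(-3) - 21*(-1/3)) = -575*(16*(-1/3) + 7) = -575*(-16/3 + 7) = -575*5/3 = -2875/3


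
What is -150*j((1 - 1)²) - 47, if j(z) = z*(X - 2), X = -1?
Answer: -47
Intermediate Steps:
j(z) = -3*z (j(z) = z*(-1 - 2) = z*(-3) = -3*z)
-150*j((1 - 1)²) - 47 = -(-450)*(1 - 1)² - 47 = -(-450)*0² - 47 = -(-450)*0 - 47 = -150*0 - 47 = 0 - 47 = -47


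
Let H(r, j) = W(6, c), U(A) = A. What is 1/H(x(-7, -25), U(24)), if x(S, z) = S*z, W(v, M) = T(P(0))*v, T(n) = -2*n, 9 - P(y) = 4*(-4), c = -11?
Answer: -1/300 ≈ -0.0033333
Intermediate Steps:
P(y) = 25 (P(y) = 9 - 4*(-4) = 9 - 1*(-16) = 9 + 16 = 25)
W(v, M) = -50*v (W(v, M) = (-2*25)*v = -50*v)
H(r, j) = -300 (H(r, j) = -50*6 = -300)
1/H(x(-7, -25), U(24)) = 1/(-300) = -1/300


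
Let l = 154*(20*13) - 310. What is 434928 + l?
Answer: 474658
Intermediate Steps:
l = 39730 (l = 154*260 - 310 = 40040 - 310 = 39730)
434928 + l = 434928 + 39730 = 474658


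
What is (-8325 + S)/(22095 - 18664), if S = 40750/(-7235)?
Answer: -12054425/4964657 ≈ -2.4280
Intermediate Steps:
S = -8150/1447 (S = 40750*(-1/7235) = -8150/1447 ≈ -5.6323)
(-8325 + S)/(22095 - 18664) = (-8325 - 8150/1447)/(22095 - 18664) = -12054425/1447/3431 = -12054425/1447*1/3431 = -12054425/4964657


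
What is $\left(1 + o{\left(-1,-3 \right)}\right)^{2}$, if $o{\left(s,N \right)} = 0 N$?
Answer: $1$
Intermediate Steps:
$o{\left(s,N \right)} = 0$
$\left(1 + o{\left(-1,-3 \right)}\right)^{2} = \left(1 + 0\right)^{2} = 1^{2} = 1$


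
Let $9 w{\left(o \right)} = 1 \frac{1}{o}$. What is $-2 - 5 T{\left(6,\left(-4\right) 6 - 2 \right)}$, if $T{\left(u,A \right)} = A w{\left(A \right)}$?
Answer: $- \frac{23}{9} \approx -2.5556$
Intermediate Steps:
$w{\left(o \right)} = \frac{1}{9 o}$ ($w{\left(o \right)} = \frac{1 \frac{1}{o}}{9} = \frac{1}{9 o}$)
$T{\left(u,A \right)} = \frac{1}{9}$ ($T{\left(u,A \right)} = A \frac{1}{9 A} = \frac{1}{9}$)
$-2 - 5 T{\left(6,\left(-4\right) 6 - 2 \right)} = -2 - \frac{5}{9} = - \frac{23}{9}$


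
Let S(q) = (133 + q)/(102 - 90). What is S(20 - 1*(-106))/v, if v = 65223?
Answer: 259/782676 ≈ 0.00033092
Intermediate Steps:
S(q) = 133/12 + q/12 (S(q) = (133 + q)/12 = (133 + q)*(1/12) = 133/12 + q/12)
S(20 - 1*(-106))/v = (133/12 + (20 - 1*(-106))/12)/65223 = (133/12 + (20 + 106)/12)*(1/65223) = (133/12 + (1/12)*126)*(1/65223) = (133/12 + 21/2)*(1/65223) = (259/12)*(1/65223) = 259/782676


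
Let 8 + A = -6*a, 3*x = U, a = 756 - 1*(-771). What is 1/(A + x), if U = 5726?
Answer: -3/21784 ≈ -0.00013772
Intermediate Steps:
a = 1527 (a = 756 + 771 = 1527)
x = 5726/3 (x = (⅓)*5726 = 5726/3 ≈ 1908.7)
A = -9170 (A = -8 - 6*1527 = -8 - 9162 = -9170)
1/(A + x) = 1/(-9170 + 5726/3) = 1/(-21784/3) = -3/21784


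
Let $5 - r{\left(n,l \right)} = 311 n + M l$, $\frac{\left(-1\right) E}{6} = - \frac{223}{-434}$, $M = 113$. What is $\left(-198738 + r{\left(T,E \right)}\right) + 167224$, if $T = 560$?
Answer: $- \frac{44554576}{217} \approx -2.0532 \cdot 10^{5}$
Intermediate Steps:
$E = - \frac{669}{217}$ ($E = - 6 \left(- \frac{223}{-434}\right) = - 6 \left(\left(-223\right) \left(- \frac{1}{434}\right)\right) = \left(-6\right) \frac{223}{434} = - \frac{669}{217} \approx -3.083$)
$r{\left(n,l \right)} = 5 - 311 n - 113 l$ ($r{\left(n,l \right)} = 5 - \left(311 n + 113 l\right) = 5 - \left(113 l + 311 n\right) = 5 - 311 n - 113 l$)
$\left(-198738 + r{\left(T,E \right)}\right) + 167224 = \left(-198738 - \frac{37716038}{217}\right) + 167224 = - \frac{80842184}{217} + 167224 = - \frac{44554576}{217}$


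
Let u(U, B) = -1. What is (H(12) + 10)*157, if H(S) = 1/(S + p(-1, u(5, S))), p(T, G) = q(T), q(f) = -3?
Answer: 14287/9 ≈ 1587.4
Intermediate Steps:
p(T, G) = -3
H(S) = 1/(-3 + S) (H(S) = 1/(S - 3) = 1/(-3 + S))
(H(12) + 10)*157 = (1/(-3 + 12) + 10)*157 = (1/9 + 10)*157 = (⅑ + 10)*157 = (91/9)*157 = 14287/9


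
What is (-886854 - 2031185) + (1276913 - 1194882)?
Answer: -2836008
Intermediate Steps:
(-886854 - 2031185) + (1276913 - 1194882) = -2918039 + 82031 = -2836008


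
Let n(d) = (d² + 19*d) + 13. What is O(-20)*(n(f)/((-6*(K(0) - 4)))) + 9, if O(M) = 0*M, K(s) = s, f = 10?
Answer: 9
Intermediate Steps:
n(d) = 13 + d² + 19*d
O(M) = 0
O(-20)*(n(f)/((-6*(K(0) - 4)))) + 9 = 0*((13 + 10² + 19*10)/((-6*(0 - 4)))) + 9 = 0*((13 + 100 + 190)/((-6*(-4)))) + 9 = 0*(303/24) + 9 = 0*(303*(1/24)) + 9 = 0*(101/8) + 9 = 0 + 9 = 9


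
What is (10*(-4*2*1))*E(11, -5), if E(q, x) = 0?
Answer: 0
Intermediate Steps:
(10*(-4*2*1))*E(11, -5) = (10*(-4*2*1))*0 = (10*(-8*1))*0 = (10*(-8))*0 = -80*0 = 0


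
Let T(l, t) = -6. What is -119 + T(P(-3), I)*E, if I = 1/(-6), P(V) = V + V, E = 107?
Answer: -761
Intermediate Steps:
P(V) = 2*V
I = -⅙ ≈ -0.16667
-119 + T(P(-3), I)*E = -119 - 6*107 = -119 - 642 = -761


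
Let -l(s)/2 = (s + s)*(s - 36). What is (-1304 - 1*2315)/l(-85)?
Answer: 329/3740 ≈ 0.087968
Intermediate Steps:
l(s) = -4*s*(-36 + s) (l(s) = -2*(s + s)*(s - 36) = -2*2*s*(-36 + s) = -4*s*(-36 + s))
(-1304 - 1*2315)/l(-85) = (-1304 - 1*2315)/((4*(-85)*(36 - 1*(-85)))) = (-1304 - 2315)/((4*(-85)*(36 + 85))) = -3619/(4*(-85)*121) = -3619/(-41140) = -3619*(-1/41140) = 329/3740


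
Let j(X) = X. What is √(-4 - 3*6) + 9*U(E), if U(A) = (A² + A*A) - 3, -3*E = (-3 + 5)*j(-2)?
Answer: 5 + I*√22 ≈ 5.0 + 4.6904*I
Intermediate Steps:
E = 4/3 (E = -(-3 + 5)*(-2)/3 = -2*(-2)/3 = -⅓*(-4) = 4/3 ≈ 1.3333)
U(A) = -3 + 2*A² (U(A) = (A² + A²) - 3 = 2*A² - 3 = -3 + 2*A²)
√(-4 - 3*6) + 9*U(E) = √(-4 - 3*6) + 9*(-3 + 2*(4/3)²) = √(-4 - 18) + 9*(-3 + 2*(16/9)) = √(-22) + 9*(-3 + 32/9) = I*√22 + 9*(5/9) = I*√22 + 5 = 5 + I*√22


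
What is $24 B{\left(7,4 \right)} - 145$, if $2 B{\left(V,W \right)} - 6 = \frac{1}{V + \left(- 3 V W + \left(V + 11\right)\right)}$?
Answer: $- \frac{4319}{59} \approx -73.203$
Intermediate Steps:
$B{\left(V,W \right)} = 3 + \frac{1}{2 \left(11 + 2 V - 3 V W\right)}$ ($B{\left(V,W \right)} = 3 + \frac{1}{2 \left(V + \left(- 3 V W + \left(V + 11\right)\right)\right)} = 3 + \frac{1}{2 \left(V - \left(-11 - V + 3 V W\right)\right)} = 3 + \frac{1}{2 \left(V + \left(11 + V - 3 V W\right)\right)} = 3 + \frac{1}{2 \left(11 + 2 V - 3 V W\right)}$)
$24 B{\left(7,4 \right)} - 145 = 24 \frac{67 + 12 \cdot 7 - 126 \cdot 4}{2 \left(11 + 2 \cdot 7 - 21 \cdot 4\right)} - 145 = 24 \frac{67 + 84 - 504}{2 \left(11 + 14 - 84\right)} - 145 = 24 \cdot \frac{1}{2} \frac{1}{-59} \left(-353\right) - 145 = 24 \cdot \frac{1}{2} \left(- \frac{1}{59}\right) \left(-353\right) - 145 = 24 \cdot \frac{353}{118} - 145 = \frac{4236}{59} - 145 = - \frac{4319}{59}$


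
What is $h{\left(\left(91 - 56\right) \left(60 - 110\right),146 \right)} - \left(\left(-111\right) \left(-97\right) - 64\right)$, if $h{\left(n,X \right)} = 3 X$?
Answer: $-10265$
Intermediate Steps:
$h{\left(\left(91 - 56\right) \left(60 - 110\right),146 \right)} - \left(\left(-111\right) \left(-97\right) - 64\right) = 3 \cdot 146 - \left(\left(-111\right) \left(-97\right) - 64\right) = 438 - \left(10767 - 64\right) = 438 - 10703 = -10265$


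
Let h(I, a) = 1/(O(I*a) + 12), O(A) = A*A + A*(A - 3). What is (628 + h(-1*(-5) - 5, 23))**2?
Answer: 56806369/144 ≈ 3.9449e+5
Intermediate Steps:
O(A) = A**2 + A*(-3 + A)
h(I, a) = 1/(12 + I*a*(-3 + 2*I*a)) (h(I, a) = 1/((I*a)*(-3 + 2*(I*a)) + 12) = 1/((I*a)*(-3 + 2*I*a) + 12) = 1/(I*a*(-3 + 2*I*a) + 12) = 1/(12 + I*a*(-3 + 2*I*a)))
(628 + h(-1*(-5) - 5, 23))**2 = (628 + 1/(12 + (-1*(-5) - 5)*23*(-3 + 2*(-1*(-5) - 5)*23)))**2 = (628 + 1/(12 + (5 - 5)*23*(-3 + 2*(5 - 5)*23)))**2 = (628 + 1/(12 + 0*23*(-3 + 2*0*23)))**2 = (628 + 1/(12 + 0*23*(-3 + 0)))**2 = (628 + 1/(12 + 0*23*(-3)))**2 = (628 + 1/(12 + 0))**2 = (628 + 1/12)**2 = (7537/12)**2 = 56806369/144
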